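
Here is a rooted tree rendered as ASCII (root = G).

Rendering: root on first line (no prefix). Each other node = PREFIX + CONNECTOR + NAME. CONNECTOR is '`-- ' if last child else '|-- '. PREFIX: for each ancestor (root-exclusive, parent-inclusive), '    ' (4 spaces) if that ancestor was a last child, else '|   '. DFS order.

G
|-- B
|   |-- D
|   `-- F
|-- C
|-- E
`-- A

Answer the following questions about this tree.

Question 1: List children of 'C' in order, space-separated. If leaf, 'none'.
Node C's children (from adjacency): (leaf)

Answer: none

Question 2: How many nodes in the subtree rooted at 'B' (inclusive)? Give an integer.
Answer: 3

Derivation:
Subtree rooted at B contains: B, D, F
Count = 3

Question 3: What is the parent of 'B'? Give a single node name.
Scan adjacency: B appears as child of G

Answer: G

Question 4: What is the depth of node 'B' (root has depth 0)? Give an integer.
Path from root to B: G -> B
Depth = number of edges = 1

Answer: 1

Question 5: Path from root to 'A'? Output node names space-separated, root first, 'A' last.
Answer: G A

Derivation:
Walk down from root: G -> A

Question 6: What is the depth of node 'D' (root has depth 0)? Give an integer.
Path from root to D: G -> B -> D
Depth = number of edges = 2

Answer: 2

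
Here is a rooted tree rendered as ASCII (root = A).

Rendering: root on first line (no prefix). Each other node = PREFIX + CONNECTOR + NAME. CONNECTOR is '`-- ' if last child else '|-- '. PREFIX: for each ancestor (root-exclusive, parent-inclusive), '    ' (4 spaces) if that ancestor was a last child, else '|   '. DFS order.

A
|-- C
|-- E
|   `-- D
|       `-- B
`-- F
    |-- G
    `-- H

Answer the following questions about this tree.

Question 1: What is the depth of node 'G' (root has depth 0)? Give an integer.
Answer: 2

Derivation:
Path from root to G: A -> F -> G
Depth = number of edges = 2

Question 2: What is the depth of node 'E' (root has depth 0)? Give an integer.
Path from root to E: A -> E
Depth = number of edges = 1

Answer: 1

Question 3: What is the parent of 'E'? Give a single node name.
Answer: A

Derivation:
Scan adjacency: E appears as child of A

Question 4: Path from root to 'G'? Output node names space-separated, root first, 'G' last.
Answer: A F G

Derivation:
Walk down from root: A -> F -> G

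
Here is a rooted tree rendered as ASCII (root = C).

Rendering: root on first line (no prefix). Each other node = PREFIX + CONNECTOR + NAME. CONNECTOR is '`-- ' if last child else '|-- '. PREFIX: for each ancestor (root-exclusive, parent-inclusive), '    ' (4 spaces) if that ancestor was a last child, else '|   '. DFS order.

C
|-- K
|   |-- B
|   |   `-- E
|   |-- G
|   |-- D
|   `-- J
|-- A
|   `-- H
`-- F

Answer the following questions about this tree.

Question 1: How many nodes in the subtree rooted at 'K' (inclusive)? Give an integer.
Answer: 6

Derivation:
Subtree rooted at K contains: B, D, E, G, J, K
Count = 6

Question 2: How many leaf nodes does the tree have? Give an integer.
Answer: 6

Derivation:
Leaves (nodes with no children): D, E, F, G, H, J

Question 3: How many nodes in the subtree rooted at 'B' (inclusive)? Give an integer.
Answer: 2

Derivation:
Subtree rooted at B contains: B, E
Count = 2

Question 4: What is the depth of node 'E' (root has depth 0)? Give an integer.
Path from root to E: C -> K -> B -> E
Depth = number of edges = 3

Answer: 3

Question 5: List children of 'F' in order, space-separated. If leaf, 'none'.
Answer: none

Derivation:
Node F's children (from adjacency): (leaf)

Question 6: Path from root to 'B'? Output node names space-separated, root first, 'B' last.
Walk down from root: C -> K -> B

Answer: C K B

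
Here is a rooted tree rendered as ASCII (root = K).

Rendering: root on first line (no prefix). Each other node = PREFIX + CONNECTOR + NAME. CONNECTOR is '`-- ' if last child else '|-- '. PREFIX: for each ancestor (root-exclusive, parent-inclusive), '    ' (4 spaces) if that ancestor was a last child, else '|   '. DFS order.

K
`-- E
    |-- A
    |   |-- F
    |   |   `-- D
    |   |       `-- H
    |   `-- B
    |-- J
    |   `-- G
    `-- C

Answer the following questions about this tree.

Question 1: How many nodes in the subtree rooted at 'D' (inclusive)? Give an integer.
Answer: 2

Derivation:
Subtree rooted at D contains: D, H
Count = 2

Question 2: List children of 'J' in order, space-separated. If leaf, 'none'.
Node J's children (from adjacency): G

Answer: G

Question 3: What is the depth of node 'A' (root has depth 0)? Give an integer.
Answer: 2

Derivation:
Path from root to A: K -> E -> A
Depth = number of edges = 2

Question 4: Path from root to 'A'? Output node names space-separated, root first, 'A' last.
Answer: K E A

Derivation:
Walk down from root: K -> E -> A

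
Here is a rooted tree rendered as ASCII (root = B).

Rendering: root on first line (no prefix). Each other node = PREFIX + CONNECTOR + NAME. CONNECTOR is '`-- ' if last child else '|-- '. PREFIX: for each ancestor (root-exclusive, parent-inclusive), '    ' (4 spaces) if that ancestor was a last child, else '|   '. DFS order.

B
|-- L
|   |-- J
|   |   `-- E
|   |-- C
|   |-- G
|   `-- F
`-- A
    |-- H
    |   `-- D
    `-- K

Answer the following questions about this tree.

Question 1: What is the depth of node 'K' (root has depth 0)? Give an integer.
Answer: 2

Derivation:
Path from root to K: B -> A -> K
Depth = number of edges = 2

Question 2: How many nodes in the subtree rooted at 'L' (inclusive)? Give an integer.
Answer: 6

Derivation:
Subtree rooted at L contains: C, E, F, G, J, L
Count = 6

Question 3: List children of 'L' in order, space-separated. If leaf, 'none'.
Node L's children (from adjacency): J, C, G, F

Answer: J C G F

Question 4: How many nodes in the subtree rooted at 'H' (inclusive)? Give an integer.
Answer: 2

Derivation:
Subtree rooted at H contains: D, H
Count = 2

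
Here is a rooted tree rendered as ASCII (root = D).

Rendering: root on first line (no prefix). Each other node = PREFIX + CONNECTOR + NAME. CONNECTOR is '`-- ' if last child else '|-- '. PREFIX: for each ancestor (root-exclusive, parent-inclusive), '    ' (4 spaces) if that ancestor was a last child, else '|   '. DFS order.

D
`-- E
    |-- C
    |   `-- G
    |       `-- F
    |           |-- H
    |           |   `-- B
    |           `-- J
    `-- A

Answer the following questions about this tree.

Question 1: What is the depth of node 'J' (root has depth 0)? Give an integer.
Answer: 5

Derivation:
Path from root to J: D -> E -> C -> G -> F -> J
Depth = number of edges = 5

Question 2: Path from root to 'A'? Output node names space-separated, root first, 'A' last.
Walk down from root: D -> E -> A

Answer: D E A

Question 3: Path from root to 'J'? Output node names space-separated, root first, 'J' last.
Walk down from root: D -> E -> C -> G -> F -> J

Answer: D E C G F J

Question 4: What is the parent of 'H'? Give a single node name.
Scan adjacency: H appears as child of F

Answer: F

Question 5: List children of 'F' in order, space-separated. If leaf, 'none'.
Answer: H J

Derivation:
Node F's children (from adjacency): H, J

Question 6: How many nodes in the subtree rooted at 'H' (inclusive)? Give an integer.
Answer: 2

Derivation:
Subtree rooted at H contains: B, H
Count = 2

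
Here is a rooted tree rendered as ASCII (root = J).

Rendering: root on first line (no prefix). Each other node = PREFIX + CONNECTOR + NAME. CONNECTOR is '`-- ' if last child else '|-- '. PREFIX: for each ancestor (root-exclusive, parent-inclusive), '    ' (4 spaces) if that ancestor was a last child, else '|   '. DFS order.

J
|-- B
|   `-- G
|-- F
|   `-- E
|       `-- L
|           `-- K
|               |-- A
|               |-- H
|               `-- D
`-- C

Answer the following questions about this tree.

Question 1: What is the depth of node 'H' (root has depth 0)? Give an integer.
Path from root to H: J -> F -> E -> L -> K -> H
Depth = number of edges = 5

Answer: 5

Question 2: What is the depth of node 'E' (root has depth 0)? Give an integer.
Answer: 2

Derivation:
Path from root to E: J -> F -> E
Depth = number of edges = 2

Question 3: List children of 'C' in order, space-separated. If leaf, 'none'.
Answer: none

Derivation:
Node C's children (from adjacency): (leaf)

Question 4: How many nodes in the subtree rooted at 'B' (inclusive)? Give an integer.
Answer: 2

Derivation:
Subtree rooted at B contains: B, G
Count = 2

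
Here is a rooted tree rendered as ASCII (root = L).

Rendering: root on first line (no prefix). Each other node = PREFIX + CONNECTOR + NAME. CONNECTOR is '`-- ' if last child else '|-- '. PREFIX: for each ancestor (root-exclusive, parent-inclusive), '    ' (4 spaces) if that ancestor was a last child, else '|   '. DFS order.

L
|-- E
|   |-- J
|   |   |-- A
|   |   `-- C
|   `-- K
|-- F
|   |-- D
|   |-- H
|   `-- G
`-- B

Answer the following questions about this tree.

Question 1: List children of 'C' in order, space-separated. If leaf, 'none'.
Node C's children (from adjacency): (leaf)

Answer: none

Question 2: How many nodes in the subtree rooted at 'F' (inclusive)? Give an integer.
Subtree rooted at F contains: D, F, G, H
Count = 4

Answer: 4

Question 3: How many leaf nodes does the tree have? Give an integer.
Leaves (nodes with no children): A, B, C, D, G, H, K

Answer: 7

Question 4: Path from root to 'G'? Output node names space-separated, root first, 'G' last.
Answer: L F G

Derivation:
Walk down from root: L -> F -> G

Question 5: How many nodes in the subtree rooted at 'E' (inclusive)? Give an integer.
Answer: 5

Derivation:
Subtree rooted at E contains: A, C, E, J, K
Count = 5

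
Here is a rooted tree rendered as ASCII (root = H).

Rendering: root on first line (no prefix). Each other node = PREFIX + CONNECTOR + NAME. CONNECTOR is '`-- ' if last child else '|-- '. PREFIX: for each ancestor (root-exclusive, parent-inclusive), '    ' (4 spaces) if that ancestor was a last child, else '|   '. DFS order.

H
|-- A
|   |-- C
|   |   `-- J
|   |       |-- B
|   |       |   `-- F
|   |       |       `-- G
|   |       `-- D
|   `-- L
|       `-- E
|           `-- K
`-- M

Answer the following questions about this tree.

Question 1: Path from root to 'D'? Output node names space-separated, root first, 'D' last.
Walk down from root: H -> A -> C -> J -> D

Answer: H A C J D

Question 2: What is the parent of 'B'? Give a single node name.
Answer: J

Derivation:
Scan adjacency: B appears as child of J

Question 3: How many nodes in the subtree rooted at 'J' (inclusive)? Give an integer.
Subtree rooted at J contains: B, D, F, G, J
Count = 5

Answer: 5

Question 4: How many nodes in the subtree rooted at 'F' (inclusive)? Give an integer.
Answer: 2

Derivation:
Subtree rooted at F contains: F, G
Count = 2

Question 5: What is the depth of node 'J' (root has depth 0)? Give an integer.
Path from root to J: H -> A -> C -> J
Depth = number of edges = 3

Answer: 3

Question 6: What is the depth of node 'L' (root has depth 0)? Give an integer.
Answer: 2

Derivation:
Path from root to L: H -> A -> L
Depth = number of edges = 2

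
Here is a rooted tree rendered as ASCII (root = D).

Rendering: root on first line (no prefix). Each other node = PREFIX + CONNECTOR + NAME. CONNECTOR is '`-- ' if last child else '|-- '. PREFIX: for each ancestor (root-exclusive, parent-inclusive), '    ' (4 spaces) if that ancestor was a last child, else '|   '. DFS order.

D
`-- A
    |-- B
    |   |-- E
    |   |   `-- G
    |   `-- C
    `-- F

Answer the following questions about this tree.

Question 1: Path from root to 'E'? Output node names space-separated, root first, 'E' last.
Answer: D A B E

Derivation:
Walk down from root: D -> A -> B -> E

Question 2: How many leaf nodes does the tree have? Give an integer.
Leaves (nodes with no children): C, F, G

Answer: 3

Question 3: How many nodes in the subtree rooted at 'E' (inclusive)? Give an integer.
Subtree rooted at E contains: E, G
Count = 2

Answer: 2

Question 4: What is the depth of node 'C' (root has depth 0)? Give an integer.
Path from root to C: D -> A -> B -> C
Depth = number of edges = 3

Answer: 3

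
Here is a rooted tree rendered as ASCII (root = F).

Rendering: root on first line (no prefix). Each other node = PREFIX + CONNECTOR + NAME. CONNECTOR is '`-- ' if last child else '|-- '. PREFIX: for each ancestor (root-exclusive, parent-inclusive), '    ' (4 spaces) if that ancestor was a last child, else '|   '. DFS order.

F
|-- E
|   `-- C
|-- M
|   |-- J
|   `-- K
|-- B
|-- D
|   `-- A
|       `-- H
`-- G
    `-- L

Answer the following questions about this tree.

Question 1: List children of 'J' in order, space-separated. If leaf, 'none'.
Answer: none

Derivation:
Node J's children (from adjacency): (leaf)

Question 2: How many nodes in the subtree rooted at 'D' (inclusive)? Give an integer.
Answer: 3

Derivation:
Subtree rooted at D contains: A, D, H
Count = 3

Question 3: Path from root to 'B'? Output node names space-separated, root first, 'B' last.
Walk down from root: F -> B

Answer: F B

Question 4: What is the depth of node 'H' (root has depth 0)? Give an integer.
Path from root to H: F -> D -> A -> H
Depth = number of edges = 3

Answer: 3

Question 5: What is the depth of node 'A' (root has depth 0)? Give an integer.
Answer: 2

Derivation:
Path from root to A: F -> D -> A
Depth = number of edges = 2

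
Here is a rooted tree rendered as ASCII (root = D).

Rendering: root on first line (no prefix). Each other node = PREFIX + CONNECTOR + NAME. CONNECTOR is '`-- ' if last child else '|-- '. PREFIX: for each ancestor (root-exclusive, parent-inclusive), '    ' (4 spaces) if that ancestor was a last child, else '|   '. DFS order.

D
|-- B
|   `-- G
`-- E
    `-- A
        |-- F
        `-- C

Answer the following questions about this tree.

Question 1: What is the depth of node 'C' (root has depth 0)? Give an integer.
Path from root to C: D -> E -> A -> C
Depth = number of edges = 3

Answer: 3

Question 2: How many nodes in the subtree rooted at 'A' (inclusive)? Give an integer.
Answer: 3

Derivation:
Subtree rooted at A contains: A, C, F
Count = 3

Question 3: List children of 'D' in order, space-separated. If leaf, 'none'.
Answer: B E

Derivation:
Node D's children (from adjacency): B, E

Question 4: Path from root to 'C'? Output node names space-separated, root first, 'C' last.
Answer: D E A C

Derivation:
Walk down from root: D -> E -> A -> C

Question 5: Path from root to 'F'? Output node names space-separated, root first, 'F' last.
Walk down from root: D -> E -> A -> F

Answer: D E A F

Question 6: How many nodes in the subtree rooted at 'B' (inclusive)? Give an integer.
Subtree rooted at B contains: B, G
Count = 2

Answer: 2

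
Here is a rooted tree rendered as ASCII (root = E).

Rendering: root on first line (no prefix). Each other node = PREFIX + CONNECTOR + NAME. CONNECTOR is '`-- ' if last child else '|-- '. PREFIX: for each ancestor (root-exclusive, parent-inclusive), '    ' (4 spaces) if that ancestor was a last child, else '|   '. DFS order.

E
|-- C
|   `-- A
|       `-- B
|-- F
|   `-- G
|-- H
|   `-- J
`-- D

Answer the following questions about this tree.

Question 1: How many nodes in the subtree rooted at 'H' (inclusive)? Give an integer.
Answer: 2

Derivation:
Subtree rooted at H contains: H, J
Count = 2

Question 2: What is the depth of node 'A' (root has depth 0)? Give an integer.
Answer: 2

Derivation:
Path from root to A: E -> C -> A
Depth = number of edges = 2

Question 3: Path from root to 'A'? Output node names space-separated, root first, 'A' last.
Answer: E C A

Derivation:
Walk down from root: E -> C -> A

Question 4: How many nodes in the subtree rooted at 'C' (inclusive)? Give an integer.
Answer: 3

Derivation:
Subtree rooted at C contains: A, B, C
Count = 3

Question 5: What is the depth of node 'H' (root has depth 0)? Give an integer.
Path from root to H: E -> H
Depth = number of edges = 1

Answer: 1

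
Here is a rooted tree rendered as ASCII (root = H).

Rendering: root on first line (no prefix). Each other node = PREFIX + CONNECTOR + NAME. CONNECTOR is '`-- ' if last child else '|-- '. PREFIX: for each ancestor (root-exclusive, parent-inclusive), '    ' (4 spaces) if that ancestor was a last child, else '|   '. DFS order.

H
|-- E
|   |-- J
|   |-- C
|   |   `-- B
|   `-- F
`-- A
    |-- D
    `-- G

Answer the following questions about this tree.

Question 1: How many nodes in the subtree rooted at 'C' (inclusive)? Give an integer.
Subtree rooted at C contains: B, C
Count = 2

Answer: 2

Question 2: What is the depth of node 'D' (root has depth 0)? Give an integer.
Answer: 2

Derivation:
Path from root to D: H -> A -> D
Depth = number of edges = 2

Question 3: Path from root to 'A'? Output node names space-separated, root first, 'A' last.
Walk down from root: H -> A

Answer: H A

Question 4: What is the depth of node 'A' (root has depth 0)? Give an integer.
Path from root to A: H -> A
Depth = number of edges = 1

Answer: 1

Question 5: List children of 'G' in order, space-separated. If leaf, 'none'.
Node G's children (from adjacency): (leaf)

Answer: none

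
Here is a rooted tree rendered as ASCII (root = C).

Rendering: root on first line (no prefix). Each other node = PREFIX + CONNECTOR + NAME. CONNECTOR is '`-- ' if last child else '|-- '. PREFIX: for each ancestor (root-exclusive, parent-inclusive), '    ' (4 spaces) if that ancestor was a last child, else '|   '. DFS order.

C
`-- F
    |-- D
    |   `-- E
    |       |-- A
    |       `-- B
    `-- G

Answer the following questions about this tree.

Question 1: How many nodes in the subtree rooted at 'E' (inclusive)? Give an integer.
Answer: 3

Derivation:
Subtree rooted at E contains: A, B, E
Count = 3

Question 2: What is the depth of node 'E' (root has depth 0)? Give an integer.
Path from root to E: C -> F -> D -> E
Depth = number of edges = 3

Answer: 3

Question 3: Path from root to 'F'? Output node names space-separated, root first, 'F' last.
Answer: C F

Derivation:
Walk down from root: C -> F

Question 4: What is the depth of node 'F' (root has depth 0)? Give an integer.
Path from root to F: C -> F
Depth = number of edges = 1

Answer: 1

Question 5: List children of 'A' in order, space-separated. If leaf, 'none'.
Answer: none

Derivation:
Node A's children (from adjacency): (leaf)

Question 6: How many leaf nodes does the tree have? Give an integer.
Leaves (nodes with no children): A, B, G

Answer: 3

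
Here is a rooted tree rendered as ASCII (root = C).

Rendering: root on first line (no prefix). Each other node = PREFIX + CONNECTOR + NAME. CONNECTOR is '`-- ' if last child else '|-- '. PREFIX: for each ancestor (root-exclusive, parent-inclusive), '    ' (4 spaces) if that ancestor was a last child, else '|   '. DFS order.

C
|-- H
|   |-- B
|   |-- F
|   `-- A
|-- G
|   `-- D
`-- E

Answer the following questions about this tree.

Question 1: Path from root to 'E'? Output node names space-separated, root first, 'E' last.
Walk down from root: C -> E

Answer: C E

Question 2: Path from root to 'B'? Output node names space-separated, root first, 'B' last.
Answer: C H B

Derivation:
Walk down from root: C -> H -> B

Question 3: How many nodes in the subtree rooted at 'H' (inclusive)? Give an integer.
Answer: 4

Derivation:
Subtree rooted at H contains: A, B, F, H
Count = 4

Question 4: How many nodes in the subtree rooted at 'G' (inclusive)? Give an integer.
Subtree rooted at G contains: D, G
Count = 2

Answer: 2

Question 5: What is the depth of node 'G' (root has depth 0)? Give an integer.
Path from root to G: C -> G
Depth = number of edges = 1

Answer: 1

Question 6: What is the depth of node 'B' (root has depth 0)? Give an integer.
Answer: 2

Derivation:
Path from root to B: C -> H -> B
Depth = number of edges = 2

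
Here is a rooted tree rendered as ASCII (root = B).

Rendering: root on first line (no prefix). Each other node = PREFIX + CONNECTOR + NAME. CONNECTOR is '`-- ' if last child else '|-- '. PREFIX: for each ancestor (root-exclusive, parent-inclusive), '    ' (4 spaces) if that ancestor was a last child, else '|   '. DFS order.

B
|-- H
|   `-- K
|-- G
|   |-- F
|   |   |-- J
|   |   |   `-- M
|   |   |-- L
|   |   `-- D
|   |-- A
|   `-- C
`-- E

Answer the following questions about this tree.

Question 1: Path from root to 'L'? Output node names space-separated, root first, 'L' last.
Walk down from root: B -> G -> F -> L

Answer: B G F L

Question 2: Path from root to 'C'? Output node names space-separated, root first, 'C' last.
Walk down from root: B -> G -> C

Answer: B G C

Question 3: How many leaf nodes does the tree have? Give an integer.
Leaves (nodes with no children): A, C, D, E, K, L, M

Answer: 7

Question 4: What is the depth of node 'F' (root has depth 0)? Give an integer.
Path from root to F: B -> G -> F
Depth = number of edges = 2

Answer: 2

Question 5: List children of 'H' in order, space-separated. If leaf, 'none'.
Node H's children (from adjacency): K

Answer: K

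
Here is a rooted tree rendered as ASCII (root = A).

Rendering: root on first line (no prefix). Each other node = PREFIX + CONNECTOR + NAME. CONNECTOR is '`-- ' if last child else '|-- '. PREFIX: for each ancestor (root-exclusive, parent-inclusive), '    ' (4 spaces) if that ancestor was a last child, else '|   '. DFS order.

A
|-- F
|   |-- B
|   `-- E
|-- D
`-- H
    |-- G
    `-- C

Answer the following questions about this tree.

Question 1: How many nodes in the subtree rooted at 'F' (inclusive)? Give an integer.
Subtree rooted at F contains: B, E, F
Count = 3

Answer: 3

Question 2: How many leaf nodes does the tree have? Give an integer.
Answer: 5

Derivation:
Leaves (nodes with no children): B, C, D, E, G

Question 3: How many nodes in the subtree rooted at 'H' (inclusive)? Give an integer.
Subtree rooted at H contains: C, G, H
Count = 3

Answer: 3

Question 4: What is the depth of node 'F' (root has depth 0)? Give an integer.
Path from root to F: A -> F
Depth = number of edges = 1

Answer: 1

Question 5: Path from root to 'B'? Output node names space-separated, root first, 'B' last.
Walk down from root: A -> F -> B

Answer: A F B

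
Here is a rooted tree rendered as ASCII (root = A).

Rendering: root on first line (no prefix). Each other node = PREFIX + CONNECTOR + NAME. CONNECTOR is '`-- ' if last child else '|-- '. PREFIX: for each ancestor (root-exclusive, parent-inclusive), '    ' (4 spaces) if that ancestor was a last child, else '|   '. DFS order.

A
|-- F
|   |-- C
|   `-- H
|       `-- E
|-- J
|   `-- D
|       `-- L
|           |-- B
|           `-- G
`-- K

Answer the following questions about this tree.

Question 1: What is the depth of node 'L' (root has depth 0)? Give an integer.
Answer: 3

Derivation:
Path from root to L: A -> J -> D -> L
Depth = number of edges = 3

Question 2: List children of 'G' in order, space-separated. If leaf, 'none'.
Node G's children (from adjacency): (leaf)

Answer: none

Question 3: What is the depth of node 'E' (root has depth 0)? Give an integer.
Answer: 3

Derivation:
Path from root to E: A -> F -> H -> E
Depth = number of edges = 3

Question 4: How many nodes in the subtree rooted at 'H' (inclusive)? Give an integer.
Answer: 2

Derivation:
Subtree rooted at H contains: E, H
Count = 2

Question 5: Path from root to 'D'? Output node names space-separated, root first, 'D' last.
Answer: A J D

Derivation:
Walk down from root: A -> J -> D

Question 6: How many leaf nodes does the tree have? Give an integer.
Answer: 5

Derivation:
Leaves (nodes with no children): B, C, E, G, K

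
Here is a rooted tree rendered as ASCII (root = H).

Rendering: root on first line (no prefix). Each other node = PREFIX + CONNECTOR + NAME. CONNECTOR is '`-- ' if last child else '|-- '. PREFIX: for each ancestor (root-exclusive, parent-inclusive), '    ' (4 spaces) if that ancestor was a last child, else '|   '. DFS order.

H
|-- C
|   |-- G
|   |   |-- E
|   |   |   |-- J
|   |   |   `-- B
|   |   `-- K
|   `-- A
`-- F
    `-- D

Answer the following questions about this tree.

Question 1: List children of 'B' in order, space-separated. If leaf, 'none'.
Answer: none

Derivation:
Node B's children (from adjacency): (leaf)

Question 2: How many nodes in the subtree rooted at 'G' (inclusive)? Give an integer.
Answer: 5

Derivation:
Subtree rooted at G contains: B, E, G, J, K
Count = 5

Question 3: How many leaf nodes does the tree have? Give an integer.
Answer: 5

Derivation:
Leaves (nodes with no children): A, B, D, J, K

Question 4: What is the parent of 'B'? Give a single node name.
Scan adjacency: B appears as child of E

Answer: E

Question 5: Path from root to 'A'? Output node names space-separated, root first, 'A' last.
Answer: H C A

Derivation:
Walk down from root: H -> C -> A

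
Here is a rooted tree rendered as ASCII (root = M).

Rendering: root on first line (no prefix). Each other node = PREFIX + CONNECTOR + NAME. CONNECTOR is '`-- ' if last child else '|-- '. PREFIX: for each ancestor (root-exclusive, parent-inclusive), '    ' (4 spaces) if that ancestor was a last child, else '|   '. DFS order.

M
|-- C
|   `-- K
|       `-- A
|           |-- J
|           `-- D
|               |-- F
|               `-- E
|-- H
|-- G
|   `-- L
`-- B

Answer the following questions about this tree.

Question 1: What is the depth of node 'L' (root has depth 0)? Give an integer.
Answer: 2

Derivation:
Path from root to L: M -> G -> L
Depth = number of edges = 2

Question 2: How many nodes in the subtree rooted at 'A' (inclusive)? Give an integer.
Subtree rooted at A contains: A, D, E, F, J
Count = 5

Answer: 5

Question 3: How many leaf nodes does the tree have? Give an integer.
Leaves (nodes with no children): B, E, F, H, J, L

Answer: 6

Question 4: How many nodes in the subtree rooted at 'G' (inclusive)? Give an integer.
Subtree rooted at G contains: G, L
Count = 2

Answer: 2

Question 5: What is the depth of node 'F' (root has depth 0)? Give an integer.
Answer: 5

Derivation:
Path from root to F: M -> C -> K -> A -> D -> F
Depth = number of edges = 5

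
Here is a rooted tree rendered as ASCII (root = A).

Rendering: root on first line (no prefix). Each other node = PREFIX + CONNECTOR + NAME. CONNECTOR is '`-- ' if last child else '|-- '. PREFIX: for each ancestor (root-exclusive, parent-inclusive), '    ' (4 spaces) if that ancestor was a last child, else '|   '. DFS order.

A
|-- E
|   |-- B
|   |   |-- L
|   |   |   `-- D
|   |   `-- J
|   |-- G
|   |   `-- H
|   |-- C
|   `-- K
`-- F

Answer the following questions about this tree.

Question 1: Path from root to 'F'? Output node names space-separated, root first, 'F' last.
Walk down from root: A -> F

Answer: A F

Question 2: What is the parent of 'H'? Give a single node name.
Scan adjacency: H appears as child of G

Answer: G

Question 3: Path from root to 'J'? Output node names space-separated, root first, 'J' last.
Answer: A E B J

Derivation:
Walk down from root: A -> E -> B -> J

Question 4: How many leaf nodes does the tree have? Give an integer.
Leaves (nodes with no children): C, D, F, H, J, K

Answer: 6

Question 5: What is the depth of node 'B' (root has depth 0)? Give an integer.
Path from root to B: A -> E -> B
Depth = number of edges = 2

Answer: 2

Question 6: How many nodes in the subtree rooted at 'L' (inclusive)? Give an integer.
Subtree rooted at L contains: D, L
Count = 2

Answer: 2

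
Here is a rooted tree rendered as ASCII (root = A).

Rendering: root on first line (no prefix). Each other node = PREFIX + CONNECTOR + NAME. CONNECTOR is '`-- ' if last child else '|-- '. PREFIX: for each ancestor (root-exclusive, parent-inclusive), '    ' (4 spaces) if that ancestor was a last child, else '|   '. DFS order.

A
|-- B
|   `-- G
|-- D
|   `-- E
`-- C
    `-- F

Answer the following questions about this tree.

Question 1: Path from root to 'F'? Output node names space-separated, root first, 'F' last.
Answer: A C F

Derivation:
Walk down from root: A -> C -> F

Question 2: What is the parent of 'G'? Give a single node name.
Scan adjacency: G appears as child of B

Answer: B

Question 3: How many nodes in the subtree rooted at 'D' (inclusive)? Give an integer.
Answer: 2

Derivation:
Subtree rooted at D contains: D, E
Count = 2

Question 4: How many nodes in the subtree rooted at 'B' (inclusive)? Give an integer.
Answer: 2

Derivation:
Subtree rooted at B contains: B, G
Count = 2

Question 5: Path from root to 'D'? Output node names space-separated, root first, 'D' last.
Walk down from root: A -> D

Answer: A D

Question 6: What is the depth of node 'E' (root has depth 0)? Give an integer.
Answer: 2

Derivation:
Path from root to E: A -> D -> E
Depth = number of edges = 2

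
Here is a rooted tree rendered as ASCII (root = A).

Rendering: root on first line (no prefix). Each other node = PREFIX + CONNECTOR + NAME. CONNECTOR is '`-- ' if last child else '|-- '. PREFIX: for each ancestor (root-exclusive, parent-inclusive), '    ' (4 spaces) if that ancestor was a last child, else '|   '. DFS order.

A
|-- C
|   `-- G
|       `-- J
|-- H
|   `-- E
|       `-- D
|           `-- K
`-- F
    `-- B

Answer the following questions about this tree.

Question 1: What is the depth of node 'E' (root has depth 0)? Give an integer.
Path from root to E: A -> H -> E
Depth = number of edges = 2

Answer: 2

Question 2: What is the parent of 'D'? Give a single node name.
Answer: E

Derivation:
Scan adjacency: D appears as child of E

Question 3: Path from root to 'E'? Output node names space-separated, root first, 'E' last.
Walk down from root: A -> H -> E

Answer: A H E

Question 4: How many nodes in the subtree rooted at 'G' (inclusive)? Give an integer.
Answer: 2

Derivation:
Subtree rooted at G contains: G, J
Count = 2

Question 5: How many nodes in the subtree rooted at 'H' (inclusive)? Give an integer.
Subtree rooted at H contains: D, E, H, K
Count = 4

Answer: 4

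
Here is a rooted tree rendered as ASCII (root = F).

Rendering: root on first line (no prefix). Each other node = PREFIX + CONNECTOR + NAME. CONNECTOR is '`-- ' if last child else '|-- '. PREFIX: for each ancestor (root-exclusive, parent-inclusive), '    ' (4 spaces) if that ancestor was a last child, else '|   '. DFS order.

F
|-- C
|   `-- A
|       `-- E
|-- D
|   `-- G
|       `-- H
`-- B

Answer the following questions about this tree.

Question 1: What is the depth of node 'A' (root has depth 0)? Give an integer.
Answer: 2

Derivation:
Path from root to A: F -> C -> A
Depth = number of edges = 2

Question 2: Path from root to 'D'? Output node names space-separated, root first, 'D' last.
Answer: F D

Derivation:
Walk down from root: F -> D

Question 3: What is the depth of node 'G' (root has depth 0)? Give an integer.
Path from root to G: F -> D -> G
Depth = number of edges = 2

Answer: 2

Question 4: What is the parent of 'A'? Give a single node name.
Scan adjacency: A appears as child of C

Answer: C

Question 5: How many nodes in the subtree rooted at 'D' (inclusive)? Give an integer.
Answer: 3

Derivation:
Subtree rooted at D contains: D, G, H
Count = 3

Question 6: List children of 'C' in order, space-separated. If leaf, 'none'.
Answer: A

Derivation:
Node C's children (from adjacency): A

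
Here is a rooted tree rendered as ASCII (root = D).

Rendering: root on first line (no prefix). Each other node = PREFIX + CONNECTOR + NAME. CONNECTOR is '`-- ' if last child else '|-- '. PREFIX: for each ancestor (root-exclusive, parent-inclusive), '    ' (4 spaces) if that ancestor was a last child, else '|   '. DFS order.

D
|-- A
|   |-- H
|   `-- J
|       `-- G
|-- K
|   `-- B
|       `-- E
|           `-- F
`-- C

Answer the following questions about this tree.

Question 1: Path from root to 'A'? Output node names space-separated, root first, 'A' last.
Walk down from root: D -> A

Answer: D A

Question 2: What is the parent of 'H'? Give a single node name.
Answer: A

Derivation:
Scan adjacency: H appears as child of A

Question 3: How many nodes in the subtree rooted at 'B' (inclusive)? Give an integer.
Subtree rooted at B contains: B, E, F
Count = 3

Answer: 3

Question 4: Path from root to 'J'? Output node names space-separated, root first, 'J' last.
Answer: D A J

Derivation:
Walk down from root: D -> A -> J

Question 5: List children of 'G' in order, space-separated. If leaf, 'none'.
Answer: none

Derivation:
Node G's children (from adjacency): (leaf)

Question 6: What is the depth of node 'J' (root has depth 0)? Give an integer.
Path from root to J: D -> A -> J
Depth = number of edges = 2

Answer: 2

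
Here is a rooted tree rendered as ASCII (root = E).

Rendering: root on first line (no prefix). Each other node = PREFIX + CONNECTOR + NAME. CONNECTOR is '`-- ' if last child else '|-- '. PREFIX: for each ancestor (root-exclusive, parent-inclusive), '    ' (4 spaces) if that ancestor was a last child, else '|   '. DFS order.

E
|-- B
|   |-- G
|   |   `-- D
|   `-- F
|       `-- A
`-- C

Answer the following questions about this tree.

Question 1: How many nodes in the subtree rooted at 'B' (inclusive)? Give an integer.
Subtree rooted at B contains: A, B, D, F, G
Count = 5

Answer: 5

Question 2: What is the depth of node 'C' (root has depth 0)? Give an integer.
Path from root to C: E -> C
Depth = number of edges = 1

Answer: 1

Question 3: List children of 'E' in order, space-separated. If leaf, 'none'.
Node E's children (from adjacency): B, C

Answer: B C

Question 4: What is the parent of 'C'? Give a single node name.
Scan adjacency: C appears as child of E

Answer: E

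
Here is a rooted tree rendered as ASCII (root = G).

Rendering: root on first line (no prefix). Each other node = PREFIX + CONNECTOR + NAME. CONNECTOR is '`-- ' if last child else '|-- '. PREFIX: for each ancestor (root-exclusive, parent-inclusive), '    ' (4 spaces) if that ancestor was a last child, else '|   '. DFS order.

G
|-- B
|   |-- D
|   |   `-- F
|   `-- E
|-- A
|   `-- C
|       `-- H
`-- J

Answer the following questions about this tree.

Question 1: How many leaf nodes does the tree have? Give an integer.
Answer: 4

Derivation:
Leaves (nodes with no children): E, F, H, J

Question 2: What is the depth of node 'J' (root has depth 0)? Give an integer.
Path from root to J: G -> J
Depth = number of edges = 1

Answer: 1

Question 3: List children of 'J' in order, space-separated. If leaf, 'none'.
Node J's children (from adjacency): (leaf)

Answer: none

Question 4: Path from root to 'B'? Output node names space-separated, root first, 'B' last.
Walk down from root: G -> B

Answer: G B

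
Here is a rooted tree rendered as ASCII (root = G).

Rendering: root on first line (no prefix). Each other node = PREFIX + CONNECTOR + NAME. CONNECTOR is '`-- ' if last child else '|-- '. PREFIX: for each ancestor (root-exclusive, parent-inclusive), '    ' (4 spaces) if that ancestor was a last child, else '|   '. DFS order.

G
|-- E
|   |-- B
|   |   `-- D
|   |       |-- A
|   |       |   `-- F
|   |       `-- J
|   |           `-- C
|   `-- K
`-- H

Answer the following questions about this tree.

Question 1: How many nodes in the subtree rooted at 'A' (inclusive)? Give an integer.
Subtree rooted at A contains: A, F
Count = 2

Answer: 2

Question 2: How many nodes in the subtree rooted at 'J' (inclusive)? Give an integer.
Answer: 2

Derivation:
Subtree rooted at J contains: C, J
Count = 2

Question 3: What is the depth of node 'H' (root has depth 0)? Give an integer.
Path from root to H: G -> H
Depth = number of edges = 1

Answer: 1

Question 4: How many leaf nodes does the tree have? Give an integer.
Leaves (nodes with no children): C, F, H, K

Answer: 4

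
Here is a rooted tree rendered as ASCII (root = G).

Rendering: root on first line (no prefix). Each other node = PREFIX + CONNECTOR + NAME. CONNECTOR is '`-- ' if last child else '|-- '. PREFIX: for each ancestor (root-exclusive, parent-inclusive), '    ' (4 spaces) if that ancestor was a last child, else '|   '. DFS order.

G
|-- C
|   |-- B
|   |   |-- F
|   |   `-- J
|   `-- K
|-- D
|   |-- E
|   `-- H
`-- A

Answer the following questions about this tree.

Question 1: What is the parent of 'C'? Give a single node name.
Scan adjacency: C appears as child of G

Answer: G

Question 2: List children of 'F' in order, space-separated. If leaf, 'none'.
Node F's children (from adjacency): (leaf)

Answer: none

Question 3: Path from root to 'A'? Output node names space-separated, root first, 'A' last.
Walk down from root: G -> A

Answer: G A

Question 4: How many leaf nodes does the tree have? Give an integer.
Answer: 6

Derivation:
Leaves (nodes with no children): A, E, F, H, J, K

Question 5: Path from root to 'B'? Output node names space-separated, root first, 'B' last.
Walk down from root: G -> C -> B

Answer: G C B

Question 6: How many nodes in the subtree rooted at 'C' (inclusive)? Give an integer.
Subtree rooted at C contains: B, C, F, J, K
Count = 5

Answer: 5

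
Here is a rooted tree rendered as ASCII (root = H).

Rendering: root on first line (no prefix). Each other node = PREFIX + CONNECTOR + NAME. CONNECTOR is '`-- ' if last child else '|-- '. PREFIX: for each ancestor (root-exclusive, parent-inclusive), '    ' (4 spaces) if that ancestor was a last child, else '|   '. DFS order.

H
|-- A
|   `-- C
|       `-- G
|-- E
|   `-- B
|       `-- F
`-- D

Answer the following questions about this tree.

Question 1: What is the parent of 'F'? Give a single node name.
Answer: B

Derivation:
Scan adjacency: F appears as child of B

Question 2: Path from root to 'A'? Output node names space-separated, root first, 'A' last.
Answer: H A

Derivation:
Walk down from root: H -> A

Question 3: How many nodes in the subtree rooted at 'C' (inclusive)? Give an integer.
Subtree rooted at C contains: C, G
Count = 2

Answer: 2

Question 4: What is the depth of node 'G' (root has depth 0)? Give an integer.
Answer: 3

Derivation:
Path from root to G: H -> A -> C -> G
Depth = number of edges = 3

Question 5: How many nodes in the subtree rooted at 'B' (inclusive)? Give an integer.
Answer: 2

Derivation:
Subtree rooted at B contains: B, F
Count = 2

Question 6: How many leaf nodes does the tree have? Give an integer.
Answer: 3

Derivation:
Leaves (nodes with no children): D, F, G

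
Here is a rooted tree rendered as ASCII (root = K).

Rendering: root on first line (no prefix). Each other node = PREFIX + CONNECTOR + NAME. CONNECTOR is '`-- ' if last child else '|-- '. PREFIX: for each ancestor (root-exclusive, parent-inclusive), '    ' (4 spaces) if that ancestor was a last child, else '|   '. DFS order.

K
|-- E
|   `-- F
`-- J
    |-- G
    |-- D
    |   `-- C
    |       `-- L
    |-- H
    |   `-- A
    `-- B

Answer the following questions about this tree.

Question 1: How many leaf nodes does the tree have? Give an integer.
Answer: 5

Derivation:
Leaves (nodes with no children): A, B, F, G, L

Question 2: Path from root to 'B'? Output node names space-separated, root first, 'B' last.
Walk down from root: K -> J -> B

Answer: K J B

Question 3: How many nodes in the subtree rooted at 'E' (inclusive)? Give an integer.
Answer: 2

Derivation:
Subtree rooted at E contains: E, F
Count = 2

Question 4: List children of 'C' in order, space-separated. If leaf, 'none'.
Node C's children (from adjacency): L

Answer: L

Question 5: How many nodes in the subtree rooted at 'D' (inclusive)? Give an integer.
Answer: 3

Derivation:
Subtree rooted at D contains: C, D, L
Count = 3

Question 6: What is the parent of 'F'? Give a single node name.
Scan adjacency: F appears as child of E

Answer: E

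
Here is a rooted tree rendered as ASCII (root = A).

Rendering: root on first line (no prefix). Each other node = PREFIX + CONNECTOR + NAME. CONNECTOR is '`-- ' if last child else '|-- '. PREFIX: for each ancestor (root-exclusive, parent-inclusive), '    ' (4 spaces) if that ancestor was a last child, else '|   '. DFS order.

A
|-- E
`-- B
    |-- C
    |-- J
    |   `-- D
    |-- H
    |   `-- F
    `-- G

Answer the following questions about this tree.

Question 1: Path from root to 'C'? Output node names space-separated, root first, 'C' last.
Answer: A B C

Derivation:
Walk down from root: A -> B -> C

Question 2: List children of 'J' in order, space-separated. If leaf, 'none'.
Node J's children (from adjacency): D

Answer: D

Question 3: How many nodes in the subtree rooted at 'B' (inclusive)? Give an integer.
Answer: 7

Derivation:
Subtree rooted at B contains: B, C, D, F, G, H, J
Count = 7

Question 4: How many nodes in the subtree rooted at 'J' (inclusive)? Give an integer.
Subtree rooted at J contains: D, J
Count = 2

Answer: 2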